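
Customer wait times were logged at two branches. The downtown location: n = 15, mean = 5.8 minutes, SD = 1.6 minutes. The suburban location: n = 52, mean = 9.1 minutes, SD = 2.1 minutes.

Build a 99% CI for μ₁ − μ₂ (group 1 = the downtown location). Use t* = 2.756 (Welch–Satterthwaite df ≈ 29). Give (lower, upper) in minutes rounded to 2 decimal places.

(-4.69, -1.91)

SE₁ = s₁/√n₁ = 1.6/√15 = 0.4131; SE₂ = 2.1/√52 = 0.2912.
Independent samples, unequal variances: SE_diff = √(SE₁² + SE₂²) = √(0.17065161 + 0.08479744) = 0.5054.
t* = 2.756, so margin of error = 2.756 × 0.5054 = 1.3929.
Difference in means = 5.8 − 9.1 = -3.3000.
-3.3000 ± 1.3929 → (-4.69, -1.91).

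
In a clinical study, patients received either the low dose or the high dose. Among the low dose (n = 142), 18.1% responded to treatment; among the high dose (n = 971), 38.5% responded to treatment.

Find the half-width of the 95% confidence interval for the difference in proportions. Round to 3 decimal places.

The two standard errors are √(0.1810×0.8190/142) = 0.03231 and √(0.3850×0.6150/971) = 0.01562.
Because the samples are independent, SE_diff = √(0.03231² + 0.01562²) = 0.03589.
Using z* = 1.960 for 95%, ME = 1.960 × 0.03589 = 0.07034.

0.070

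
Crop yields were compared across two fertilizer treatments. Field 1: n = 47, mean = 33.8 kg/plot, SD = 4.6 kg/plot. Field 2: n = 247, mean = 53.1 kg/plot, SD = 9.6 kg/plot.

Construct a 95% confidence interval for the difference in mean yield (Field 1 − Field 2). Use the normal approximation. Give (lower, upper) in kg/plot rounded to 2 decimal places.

Standard errors of each mean: 4.6/√47 = 0.6710 and 9.6/√247 = 0.6108.
SE(x̄₁ − x̄₂) = √(0.6710² + 0.6108²) = 0.9074 for independent samples with unequal variances.
With z* = 1.960, the margin is 1.960 × 0.9074 = 1.7785.
x̄₁ − x̄₂ = 33.8 − 53.1 = -19.3000; the interval is -19.3000 ± 1.7785 = (-21.08, -17.52).

(-21.08, -17.52)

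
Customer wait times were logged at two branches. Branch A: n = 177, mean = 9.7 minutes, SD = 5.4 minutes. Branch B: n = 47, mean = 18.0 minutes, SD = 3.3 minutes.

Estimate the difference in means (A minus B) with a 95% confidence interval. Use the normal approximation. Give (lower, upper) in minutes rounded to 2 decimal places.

Per-group SEs: s₁/√n₁ = 5.4/√177 = 0.4059, s₂/√n₂ = 3.3/√47 = 0.4814.
Unpooled SE of the difference: √(0.16475481 + 0.23174596) = 0.6297.
Margin of error = z* · SE = 1.960 × 0.6297 = 1.2342.
x̄₁ − x̄₂ = 9.7 − 18.0 = -8.3000.
CI: -8.3000 ± 1.2342 = (-9.53, -7.07).

(-9.53, -7.07)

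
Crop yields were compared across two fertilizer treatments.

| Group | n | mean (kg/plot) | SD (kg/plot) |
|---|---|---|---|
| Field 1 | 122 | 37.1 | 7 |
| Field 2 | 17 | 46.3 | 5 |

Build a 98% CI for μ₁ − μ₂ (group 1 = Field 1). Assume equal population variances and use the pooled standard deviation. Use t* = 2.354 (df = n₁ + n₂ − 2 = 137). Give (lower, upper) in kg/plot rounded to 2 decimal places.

(-13.34, -5.06)

s_p = √[((n₁−1)s₁² + (n₂−1)s₂²)/(n₁+n₂−2)] = √[(121·7² + 16·5²)/137] = 6.7968.
SE = 6.7968·√(1/122 + 1/17) = 1.7596.
With t* = 2.354, margin = 2.354 × 1.7596 = 4.1421.
x̄₁ − x̄₂ = 37.1 − 46.3 = -9.2000; interval -9.2000 ± 4.1421 = (-13.34, -5.06).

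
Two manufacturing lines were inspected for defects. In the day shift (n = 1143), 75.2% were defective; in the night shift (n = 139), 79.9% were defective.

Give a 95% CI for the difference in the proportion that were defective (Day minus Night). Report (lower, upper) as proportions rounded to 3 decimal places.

(-0.118, 0.024)

The two standard errors are √(0.7520×0.2480/1143) = 0.01277 and √(0.7990×0.2010/139) = 0.03399.
Because the samples are independent, SE_diff = √(0.01277² + 0.03399²) = 0.03631.
Using z* = 1.960 for 95%, ME = 1.960 × 0.03631 = 0.07117.
p̂₁ − p̂₂ = -0.0470; interval -0.0470 ± 0.07117 gives (-0.118, 0.024).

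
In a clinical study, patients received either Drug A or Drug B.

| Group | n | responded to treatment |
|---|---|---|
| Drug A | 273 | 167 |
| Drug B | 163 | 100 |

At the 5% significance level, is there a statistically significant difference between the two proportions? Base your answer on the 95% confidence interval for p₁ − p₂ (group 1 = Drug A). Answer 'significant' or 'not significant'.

not significant

Sample proportions: 167/273 = 0.6117, 100/163 = 0.6135.
Each SE is √(p̂(1−p̂)/n): √(0.6117·0.3883/273) = 0.02950 and √(0.6135·0.3865/163) = 0.03814.
SE(p̂₁ − p̂₂) = √(SE₁² + SE₂²) = √(0.00087025 + 0.0014546596) = 0.04822, since the two samples are independent.
At 95% confidence z* = 1.960; margin = 1.960 × 0.04822 = 0.09451.
The difference is 0.6117 − 0.6135 = -0.0018, so the interval is -0.0018 ± 0.09451 = (-0.09631, 0.09271).
The interval (-0.09631, 0.09271) contains 0, so the difference is not significant.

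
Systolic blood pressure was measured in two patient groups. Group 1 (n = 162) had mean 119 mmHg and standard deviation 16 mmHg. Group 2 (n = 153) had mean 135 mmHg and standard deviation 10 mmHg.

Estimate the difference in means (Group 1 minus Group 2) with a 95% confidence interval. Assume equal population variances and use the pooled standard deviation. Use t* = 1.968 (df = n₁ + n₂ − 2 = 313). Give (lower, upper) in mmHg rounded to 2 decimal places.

s_p = √[((n₁−1)s₁² + (n₂−1)s₂²)/(n₁+n₂−2)] = √[(161·16² + 152·10²)/313] = 13.4255.
SE = 13.4255·√(1/162 + 1/153) = 1.5135.
With t* = 1.968, margin = 1.968 × 1.5135 = 2.9786.
x̄₁ − x̄₂ = 119 − 135 = -16.0000; interval -16.0000 ± 2.9786 = (-18.98, -13.02).

(-18.98, -13.02)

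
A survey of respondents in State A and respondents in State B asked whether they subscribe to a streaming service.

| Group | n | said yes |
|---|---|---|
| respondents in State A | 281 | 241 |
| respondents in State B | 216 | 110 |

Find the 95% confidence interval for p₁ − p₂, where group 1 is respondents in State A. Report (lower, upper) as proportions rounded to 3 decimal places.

First, p̂₁ = 241/281 = 0.8577; p̂₂ = 110/216 = 0.5093.
The two standard errors are √(0.8577×0.1423/281) = 0.02084 and √(0.5093×0.4907/216) = 0.03401.
Because the samples are independent, SE_diff = √(0.02084² + 0.03401²) = 0.03989.
Using z* = 1.960 for 95%, ME = 1.960 × 0.03989 = 0.07818.
p̂₁ − p̂₂ = 0.3484; interval 0.3484 ± 0.07818 gives (0.270, 0.427).

(0.270, 0.427)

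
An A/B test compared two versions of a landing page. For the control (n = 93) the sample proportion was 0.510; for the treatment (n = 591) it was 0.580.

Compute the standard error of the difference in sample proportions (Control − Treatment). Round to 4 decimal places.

SE₁ = √(p̂₁(1−p̂₁)/n₁) = √(0.5100·0.4900/93) = 0.05184; SE₂ = √(0.5800·0.4200/591) = 0.02030.
Independent samples: SE of the difference = √(SE₁² + SE₂²) = √(0.0026873856 + 0.00041209) = 0.05567.

0.0557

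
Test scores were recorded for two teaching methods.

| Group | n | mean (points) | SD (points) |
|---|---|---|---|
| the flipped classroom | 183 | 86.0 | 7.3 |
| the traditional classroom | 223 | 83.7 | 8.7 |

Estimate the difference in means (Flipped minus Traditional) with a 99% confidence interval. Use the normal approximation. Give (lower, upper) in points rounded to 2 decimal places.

(0.25, 4.35)

SE₁ = s₁/√n₁ = 7.3/√183 = 0.5396; SE₂ = 8.7/√223 = 0.5826.
Independent samples, unequal variances: SE_diff = √(SE₁² + SE₂²) = √(0.29116816 + 0.33942276) = 0.7941.
z* = 2.576, so margin of error = 2.576 × 0.7941 = 2.0456.
Difference in means = 86.0 − 83.7 = 2.3000.
2.3000 ± 2.0456 → (0.25, 4.35).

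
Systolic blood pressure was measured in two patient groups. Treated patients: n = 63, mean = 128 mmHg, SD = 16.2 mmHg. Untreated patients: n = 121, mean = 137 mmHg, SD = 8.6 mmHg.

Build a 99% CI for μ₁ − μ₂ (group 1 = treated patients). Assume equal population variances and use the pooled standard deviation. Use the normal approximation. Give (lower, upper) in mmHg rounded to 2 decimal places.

(-13.70, -4.30)

s_p = √[((n₁−1)s₁² + (n₂−1)s₂²)/(n₁+n₂−2)] = √[(62·16.2² + 120·8.6²)/182] = 11.7545.
SE = 11.7545·√(1/63 + 1/121) = 1.8262.
With z* = 2.576, margin = 2.576 × 1.8262 = 4.7043.
x̄₁ − x̄₂ = 128 − 137 = -9.0000; interval -9.0000 ± 4.7043 = (-13.70, -4.30).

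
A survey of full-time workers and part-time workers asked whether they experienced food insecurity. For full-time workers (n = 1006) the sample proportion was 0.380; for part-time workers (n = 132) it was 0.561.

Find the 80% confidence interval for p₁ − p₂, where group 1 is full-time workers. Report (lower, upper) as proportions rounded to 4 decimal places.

(-0.2397, -0.1223)

The two standard errors are √(0.3800×0.6200/1006) = 0.01530 and √(0.5610×0.4390/132) = 0.04319.
Because the samples are independent, SE_diff = √(0.01530² + 0.04319²) = 0.04582.
Using z* = 1.282 for 80%, ME = 1.282 × 0.04582 = 0.05874.
p̂₁ − p̂₂ = -0.1810; interval -0.1810 ± 0.05874 gives (-0.2397, -0.1223).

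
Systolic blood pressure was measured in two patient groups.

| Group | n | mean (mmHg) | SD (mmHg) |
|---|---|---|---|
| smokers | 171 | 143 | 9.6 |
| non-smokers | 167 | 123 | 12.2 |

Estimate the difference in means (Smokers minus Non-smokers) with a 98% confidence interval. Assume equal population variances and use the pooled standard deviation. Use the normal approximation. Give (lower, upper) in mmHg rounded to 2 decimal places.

s_p = √[((n₁−1)s₁² + (n₂−1)s₂²)/(n₁+n₂−2)] = √[(170·9.6² + 166·12.2²)/336] = 10.9619.
SE = 10.9619·√(1/171 + 1/167) = 1.1926.
With z* = 2.326, margin = 2.326 × 1.1926 = 2.7740.
x̄₁ − x̄₂ = 143 − 123 = 20.0000; interval 20.0000 ± 2.7740 = (17.23, 22.77).

(17.23, 22.77)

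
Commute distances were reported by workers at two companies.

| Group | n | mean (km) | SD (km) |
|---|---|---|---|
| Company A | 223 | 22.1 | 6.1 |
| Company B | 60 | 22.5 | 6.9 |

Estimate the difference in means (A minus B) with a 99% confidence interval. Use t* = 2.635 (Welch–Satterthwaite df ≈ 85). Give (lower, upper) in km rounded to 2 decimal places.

(-2.98, 2.18)

SE₁ = s₁/√n₁ = 6.1/√223 = 0.4085; SE₂ = 6.9/√60 = 0.8908.
Independent samples, unequal variances: SE_diff = √(SE₁² + SE₂²) = √(0.16687225 + 0.79352464) = 0.9800.
t* = 2.635, so margin of error = 2.635 × 0.9800 = 2.5823.
Difference in means = 22.1 − 22.5 = -0.4000.
-0.4000 ± 2.5823 → (-2.98, 2.18).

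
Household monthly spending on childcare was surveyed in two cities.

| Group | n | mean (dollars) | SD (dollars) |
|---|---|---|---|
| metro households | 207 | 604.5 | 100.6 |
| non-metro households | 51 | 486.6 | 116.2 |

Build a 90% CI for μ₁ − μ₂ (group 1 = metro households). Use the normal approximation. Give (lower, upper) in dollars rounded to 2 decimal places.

(88.77, 147.03)

Standard errors of each mean: 100.6/√207 = 6.9922 and 116.2/√51 = 16.2713.
SE(x̄₁ − x̄₂) = √(6.9922² + 16.2713²) = 17.7101 for independent samples with unequal variances.
With z* = 1.645, the margin is 1.645 × 17.7101 = 29.1331.
x̄₁ − x̄₂ = 604.5 − 486.6 = 117.9000; the interval is 117.9000 ± 29.1331 = (88.77, 147.03).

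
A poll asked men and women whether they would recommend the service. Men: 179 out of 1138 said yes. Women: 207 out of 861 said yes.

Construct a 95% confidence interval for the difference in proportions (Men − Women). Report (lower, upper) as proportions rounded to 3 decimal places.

(-0.119, -0.048)

First, p̂₁ = 179/1138 = 0.1573; p̂₂ = 207/861 = 0.2404.
The two standard errors are √(0.1573×0.8427/1138) = 0.01079 and √(0.2404×0.7596/861) = 0.01456.
Because the samples are independent, SE_diff = √(0.01079² + 0.01456²) = 0.01812.
Using z* = 1.960 for 95%, ME = 1.960 × 0.01812 = 0.03552.
p̂₁ − p̂₂ = -0.0831; interval -0.0831 ± 0.03552 gives (-0.119, -0.048).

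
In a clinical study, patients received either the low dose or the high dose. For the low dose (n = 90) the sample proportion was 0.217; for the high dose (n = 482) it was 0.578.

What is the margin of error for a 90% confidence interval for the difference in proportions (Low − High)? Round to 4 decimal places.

The two standard errors are √(0.2170×0.7830/90) = 0.04345 and √(0.5780×0.4220/482) = 0.02250.
Because the samples are independent, SE_diff = √(0.04345² + 0.02250²) = 0.04893.
Using z* = 1.645 for 90%, ME = 1.645 × 0.04893 = 0.08049.

0.0805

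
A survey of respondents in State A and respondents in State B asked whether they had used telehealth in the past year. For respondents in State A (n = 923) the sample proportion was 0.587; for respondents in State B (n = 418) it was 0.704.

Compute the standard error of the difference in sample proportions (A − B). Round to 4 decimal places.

0.0276

The two standard errors are √(0.5870×0.4130/923) = 0.01621 and √(0.7040×0.2960/418) = 0.02233.
Because the samples are independent, SE_diff = √(0.01621² + 0.02233²) = 0.02759.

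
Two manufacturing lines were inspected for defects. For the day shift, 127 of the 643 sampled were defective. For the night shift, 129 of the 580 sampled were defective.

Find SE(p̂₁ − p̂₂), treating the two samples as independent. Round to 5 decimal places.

First, p̂₁ = 127/643 = 0.1975; p̂₂ = 129/580 = 0.2224.
The two standard errors are √(0.1975×0.8025/643) = 0.01570 and √(0.2224×0.7776/580) = 0.01727.
Because the samples are independent, SE_diff = √(0.01570² + 0.01727²) = 0.02334.

0.02334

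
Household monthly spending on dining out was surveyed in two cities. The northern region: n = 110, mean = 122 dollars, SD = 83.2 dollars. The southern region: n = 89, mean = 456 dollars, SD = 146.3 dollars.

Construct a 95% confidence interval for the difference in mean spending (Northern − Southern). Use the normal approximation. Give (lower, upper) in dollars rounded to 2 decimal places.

(-368.14, -299.86)

Standard errors of each mean: 83.2/√110 = 7.9328 and 146.3/√89 = 15.5078.
SE(x̄₁ − x̄₂) = √(7.9328² + 15.5078²) = 17.4190 for independent samples with unequal variances.
With z* = 1.960, the margin is 1.960 × 17.4190 = 34.1412.
x̄₁ − x̄₂ = 122 − 456 = -334.0000; the interval is -334.0000 ± 34.1412 = (-368.14, -299.86).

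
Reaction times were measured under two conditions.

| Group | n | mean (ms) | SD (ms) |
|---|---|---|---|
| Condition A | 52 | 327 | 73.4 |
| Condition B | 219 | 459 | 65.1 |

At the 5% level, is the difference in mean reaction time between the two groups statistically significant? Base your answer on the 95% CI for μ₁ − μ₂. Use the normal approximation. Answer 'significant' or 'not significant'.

significant

SE₁ = s₁/√n₁ = 73.4/√52 = 10.1787; SE₂ = 65.1/√219 = 4.3991.
Independent samples, unequal variances: SE_diff = √(SE₁² + SE₂²) = √(103.60593369 + 19.35208081) = 11.0886.
z* = 1.960, so margin of error = 1.960 × 11.0886 = 21.7337.
Difference in means = 327 − 459 = -132.0000.
-132.0000 ± 21.7337 → (-153.7337, -110.2663).
The interval (-153.7337, -110.2663) does not contain 0, so the difference is significant.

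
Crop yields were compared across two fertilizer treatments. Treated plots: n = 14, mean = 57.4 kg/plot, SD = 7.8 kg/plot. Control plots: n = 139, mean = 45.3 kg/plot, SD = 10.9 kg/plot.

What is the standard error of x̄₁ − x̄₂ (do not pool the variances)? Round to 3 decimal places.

2.280

Standard errors of each mean: 7.8/√14 = 2.0846 and 10.9/√139 = 0.9245.
SE(x̄₁ − x̄₂) = √(2.0846² + 0.9245²) = 2.2804 for independent samples with unequal variances.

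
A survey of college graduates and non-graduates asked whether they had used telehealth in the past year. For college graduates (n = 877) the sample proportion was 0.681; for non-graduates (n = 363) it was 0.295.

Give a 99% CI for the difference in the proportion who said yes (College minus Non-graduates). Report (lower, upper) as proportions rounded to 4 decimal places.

SE₁ = √(p̂₁(1−p̂₁)/n₁) = √(0.6810·0.3190/877) = 0.01574; SE₂ = √(0.2950·0.7050/363) = 0.02394.
Independent samples: SE of the difference = √(SE₁² + SE₂²) = √(0.0002477476 + 0.0005731236) = 0.02865.
z* for 99% confidence is 2.576, so the margin of error is 2.576 × 0.02865 = 0.07380.
Point estimate p̂₁ − p̂₂ = 0.6810 − 0.2950 = 0.3860.
0.3860 ± 0.07380 → (0.3122, 0.4598).

(0.3122, 0.4598)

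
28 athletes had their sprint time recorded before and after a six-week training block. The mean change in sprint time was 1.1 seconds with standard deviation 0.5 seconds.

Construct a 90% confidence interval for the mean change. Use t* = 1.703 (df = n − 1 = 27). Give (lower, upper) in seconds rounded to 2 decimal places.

Paired design: SE = s_d/√n = 0.5/√28 = 0.0945.
t* = 1.703; margin of error = 1.703 × 0.0945 = 0.1609.
1.1 ± 0.1609 → (0.94, 1.26).

(0.94, 1.26)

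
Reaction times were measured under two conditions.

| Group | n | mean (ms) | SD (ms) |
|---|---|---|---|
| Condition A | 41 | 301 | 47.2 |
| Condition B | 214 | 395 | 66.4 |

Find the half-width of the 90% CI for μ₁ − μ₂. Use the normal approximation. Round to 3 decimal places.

Standard errors of each mean: 47.2/√41 = 7.3714 and 66.4/√214 = 4.5390.
SE(x̄₁ − x̄₂) = √(7.3714² + 4.5390²) = 8.6568 for independent samples with unequal variances.
With z* = 1.645, the margin is 1.645 × 8.6568 = 14.2404.

14.240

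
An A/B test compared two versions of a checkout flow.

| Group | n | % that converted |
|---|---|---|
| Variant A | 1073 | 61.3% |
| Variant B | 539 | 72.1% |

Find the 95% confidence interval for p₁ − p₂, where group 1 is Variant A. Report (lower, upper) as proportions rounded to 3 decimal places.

(-0.156, -0.060)

The two standard errors are √(0.6130×0.3870/1073) = 0.01487 and √(0.7210×0.2790/539) = 0.01932.
Because the samples are independent, SE_diff = √(0.01487² + 0.01932²) = 0.02438.
Using z* = 1.960 for 95%, ME = 1.960 × 0.02438 = 0.04778.
p̂₁ − p̂₂ = -0.1080; interval -0.1080 ± 0.04778 gives (-0.156, -0.060).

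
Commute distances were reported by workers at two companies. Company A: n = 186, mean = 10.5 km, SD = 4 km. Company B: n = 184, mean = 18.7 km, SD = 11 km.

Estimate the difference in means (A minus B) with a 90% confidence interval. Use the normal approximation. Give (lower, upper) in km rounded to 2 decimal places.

Per-group SEs: s₁/√n₁ = 4/√186 = 0.2933, s₂/√n₂ = 11/√184 = 0.8109.
Unpooled SE of the difference: √(0.08602489 + 0.65755881) = 0.8623.
Margin of error = z* · SE = 1.645 × 0.8623 = 1.4185.
x̄₁ − x̄₂ = 10.5 − 18.7 = -8.2000.
CI: -8.2000 ± 1.4185 = (-9.62, -6.78).

(-9.62, -6.78)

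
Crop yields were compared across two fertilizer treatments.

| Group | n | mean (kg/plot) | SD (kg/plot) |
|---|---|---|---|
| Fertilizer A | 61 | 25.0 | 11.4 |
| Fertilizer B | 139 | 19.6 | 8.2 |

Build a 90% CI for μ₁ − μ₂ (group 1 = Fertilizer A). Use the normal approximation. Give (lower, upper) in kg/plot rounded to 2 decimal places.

Standard errors of each mean: 11.4/√61 = 1.4596 and 8.2/√139 = 0.6955.
SE(x̄₁ − x̄₂) = √(1.4596² + 0.6955²) = 1.6168 for independent samples with unequal variances.
With z* = 1.645, the margin is 1.645 × 1.6168 = 2.6596.
x̄₁ − x̄₂ = 25.0 − 19.6 = 5.4000; the interval is 5.4000 ± 2.6596 = (2.74, 8.06).

(2.74, 8.06)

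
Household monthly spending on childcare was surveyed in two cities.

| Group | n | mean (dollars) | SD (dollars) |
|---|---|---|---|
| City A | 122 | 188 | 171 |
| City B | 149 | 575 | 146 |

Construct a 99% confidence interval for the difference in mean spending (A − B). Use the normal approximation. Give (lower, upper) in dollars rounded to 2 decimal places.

SE₁ = s₁/√n₁ = 171/√122 = 15.4816; SE₂ = 146/√149 = 11.9608.
Independent samples, unequal variances: SE_diff = √(SE₁² + SE₂²) = √(239.67993856 + 143.06073664) = 19.5638.
z* = 2.576, so margin of error = 2.576 × 19.5638 = 50.3963.
Difference in means = 188 − 575 = -387.0000.
-387.0000 ± 50.3963 → (-437.40, -336.60).

(-437.40, -336.60)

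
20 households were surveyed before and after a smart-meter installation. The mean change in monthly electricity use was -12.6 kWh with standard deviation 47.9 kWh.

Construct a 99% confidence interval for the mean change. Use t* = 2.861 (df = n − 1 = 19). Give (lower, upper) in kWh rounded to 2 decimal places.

(-43.24, 18.04)

Paired design: SE = s_d/√n = 47.9/√20 = 10.7108.
t* = 2.861; margin of error = 2.861 × 10.7108 = 30.6436.
-12.6 ± 30.6436 → (-43.24, 18.04).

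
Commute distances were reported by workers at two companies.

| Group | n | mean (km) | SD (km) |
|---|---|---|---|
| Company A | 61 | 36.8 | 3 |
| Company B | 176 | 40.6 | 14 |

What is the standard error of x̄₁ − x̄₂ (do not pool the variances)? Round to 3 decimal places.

Per-group SEs: s₁/√n₁ = 3/√61 = 0.3841, s₂/√n₂ = 14/√176 = 1.0553.
Unpooled SE of the difference: √(0.14753281 + 1.11365809) = 1.1230.

1.123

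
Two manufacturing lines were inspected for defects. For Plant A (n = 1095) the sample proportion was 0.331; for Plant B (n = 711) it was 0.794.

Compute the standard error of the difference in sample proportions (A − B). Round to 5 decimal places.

SE₁ = √(p̂₁(1−p̂₁)/n₁) = √(0.3310·0.6690/1095) = 0.01422; SE₂ = √(0.7940·0.2060/711) = 0.01517.
Independent samples: SE of the difference = √(SE₁² + SE₂²) = √(0.0002022084 + 0.0002301289) = 0.02079.

0.02079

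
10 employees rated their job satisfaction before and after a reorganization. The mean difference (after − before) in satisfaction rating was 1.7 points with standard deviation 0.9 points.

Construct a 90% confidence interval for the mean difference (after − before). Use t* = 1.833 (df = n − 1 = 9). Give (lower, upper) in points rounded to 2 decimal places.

(1.18, 2.22)

This is a matched-pairs design, so SE = s_d/√n = 0.9/√10 = 0.2846.
Margin = 1.833 × 0.2846 = 0.5217; the interval is 1.7 ± 0.5217 = (1.18, 2.22).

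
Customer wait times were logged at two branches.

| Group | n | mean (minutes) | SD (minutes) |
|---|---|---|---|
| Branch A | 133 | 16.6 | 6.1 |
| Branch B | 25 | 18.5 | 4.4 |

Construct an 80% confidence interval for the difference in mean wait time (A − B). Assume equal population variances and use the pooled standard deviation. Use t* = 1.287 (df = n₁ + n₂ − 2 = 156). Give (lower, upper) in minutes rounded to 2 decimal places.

Pooled variance s_p² = [132·6.1² + 24·4.4²] / (133+25−2) = 34.4638, so s_p = 5.8706.
SE_diff = s_p·√(1/n₁ + 1/n₂) = 5.8706·√(1/133 + 1/25) = 1.2797.
t* = 1.287; margin = 1.287 × 1.2797 = 1.6470.
Difference = 16.6 − 18.5 = -1.9000.
-1.9000 ± 1.6470 → (-3.55, -0.25).

(-3.55, -0.25)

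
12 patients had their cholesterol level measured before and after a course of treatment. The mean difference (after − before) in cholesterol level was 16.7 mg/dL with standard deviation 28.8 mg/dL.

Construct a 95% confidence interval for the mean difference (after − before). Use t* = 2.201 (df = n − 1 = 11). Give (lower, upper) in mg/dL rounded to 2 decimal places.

Paired design: SE = s_d/√n = 28.8/√12 = 8.3138.
t* = 2.201; margin of error = 2.201 × 8.3138 = 18.2987.
16.7 ± 18.2987 → (-1.60, 35.00).

(-1.60, 35.00)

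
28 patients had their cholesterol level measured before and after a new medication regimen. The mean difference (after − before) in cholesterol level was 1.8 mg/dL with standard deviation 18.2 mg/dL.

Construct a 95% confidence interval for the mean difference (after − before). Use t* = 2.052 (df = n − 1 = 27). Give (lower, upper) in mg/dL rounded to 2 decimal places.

Paired design: SE = s_d/√n = 18.2/√28 = 3.4395.
t* = 2.052; margin of error = 2.052 × 3.4395 = 7.0579.
1.8 ± 7.0579 → (-5.26, 8.86).

(-5.26, 8.86)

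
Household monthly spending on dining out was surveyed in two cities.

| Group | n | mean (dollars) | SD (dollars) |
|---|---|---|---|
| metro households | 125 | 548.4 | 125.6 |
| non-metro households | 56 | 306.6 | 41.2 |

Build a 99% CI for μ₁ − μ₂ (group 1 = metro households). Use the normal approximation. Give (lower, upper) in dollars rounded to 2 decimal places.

(209.57, 274.03)

SE₁ = s₁/√n₁ = 125.6/√125 = 11.2340; SE₂ = 41.2/√56 = 5.5056.
Independent samples, unequal variances: SE_diff = √(SE₁² + SE₂²) = √(126.202756 + 30.31163136) = 12.5106.
z* = 2.576, so margin of error = 2.576 × 12.5106 = 32.2273.
Difference in means = 548.4 − 306.6 = 241.8000.
241.8000 ± 32.2273 → (209.57, 274.03).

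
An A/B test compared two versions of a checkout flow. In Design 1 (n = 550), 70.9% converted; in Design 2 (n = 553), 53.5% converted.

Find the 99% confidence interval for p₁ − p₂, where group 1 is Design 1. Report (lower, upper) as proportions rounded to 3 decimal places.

SE₁ = √(p̂₁(1−p̂₁)/n₁) = √(0.7090·0.2910/550) = 0.01937; SE₂ = √(0.5350·0.4650/553) = 0.02121.
Independent samples: SE of the difference = √(SE₁² + SE₂²) = √(0.0003751969 + 0.0004498641) = 0.02872.
z* for 99% confidence is 2.576, so the margin of error is 2.576 × 0.02872 = 0.07398.
Point estimate p̂₁ − p̂₂ = 0.7090 − 0.5350 = 0.1740.
0.1740 ± 0.07398 → (0.100, 0.248).

(0.100, 0.248)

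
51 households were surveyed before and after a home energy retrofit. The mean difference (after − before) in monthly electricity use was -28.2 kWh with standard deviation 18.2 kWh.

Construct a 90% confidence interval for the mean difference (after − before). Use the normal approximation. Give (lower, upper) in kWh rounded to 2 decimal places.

Paired design: SE = s_d/√n = 18.2/√51 = 2.5485.
z* = 1.645; margin of error = 1.645 × 2.5485 = 4.1923.
-28.2 ± 4.1923 → (-32.39, -24.01).

(-32.39, -24.01)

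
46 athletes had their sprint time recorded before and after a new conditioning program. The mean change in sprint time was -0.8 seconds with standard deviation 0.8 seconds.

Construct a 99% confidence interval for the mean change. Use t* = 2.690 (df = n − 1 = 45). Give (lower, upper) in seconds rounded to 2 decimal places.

(-1.12, -0.48)

Paired design: SE = s_d/√n = 0.8/√46 = 0.1180.
t* = 2.690; margin of error = 2.690 × 0.1180 = 0.3174.
-0.8 ± 0.3174 → (-1.12, -0.48).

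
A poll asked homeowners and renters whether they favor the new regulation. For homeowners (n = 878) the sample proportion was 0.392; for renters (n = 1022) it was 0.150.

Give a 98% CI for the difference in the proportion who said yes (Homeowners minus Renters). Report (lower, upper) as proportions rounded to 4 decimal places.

The two standard errors are √(0.3920×0.6080/878) = 0.01648 and √(0.1500×0.8500/1022) = 0.01117.
Because the samples are independent, SE_diff = √(0.01648² + 0.01117²) = 0.01991.
Using z* = 2.326 for 98%, ME = 2.326 × 0.01991 = 0.04631.
p̂₁ − p̂₂ = 0.2420; interval 0.2420 ± 0.04631 gives (0.1957, 0.2883).

(0.1957, 0.2883)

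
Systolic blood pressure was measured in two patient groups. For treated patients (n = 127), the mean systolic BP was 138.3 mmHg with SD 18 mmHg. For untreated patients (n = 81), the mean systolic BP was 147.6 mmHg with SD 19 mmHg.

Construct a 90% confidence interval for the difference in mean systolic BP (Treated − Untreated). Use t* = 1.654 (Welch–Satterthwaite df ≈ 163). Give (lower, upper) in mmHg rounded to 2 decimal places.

(-13.68, -4.92)

Per-group SEs: s₁/√n₁ = 18/√127 = 1.5972, s₂/√n₂ = 19/√81 = 2.1111.
Unpooled SE of the difference: √(2.55104784 + 4.45674321) = 2.6472.
Margin of error = t* · SE = 1.654 × 2.6472 = 4.3785.
x̄₁ − x̄₂ = 138.3 − 147.6 = -9.3000.
CI: -9.3000 ± 4.3785 = (-13.68, -4.92).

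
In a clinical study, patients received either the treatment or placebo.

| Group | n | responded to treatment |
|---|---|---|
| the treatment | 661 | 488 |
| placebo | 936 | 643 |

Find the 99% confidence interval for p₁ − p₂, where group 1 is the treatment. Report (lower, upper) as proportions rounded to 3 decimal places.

Sample proportions: 488/661 = 0.7383, 643/936 = 0.6870.
Each SE is √(p̂(1−p̂)/n): √(0.7383·0.2617/661) = 0.01710 and √(0.6870·0.3130/936) = 0.01516.
SE(p̂₁ − p̂₂) = √(SE₁² + SE₂²) = √(0.00029241 + 0.0002298256) = 0.02285, since the two samples are independent.
At 99% confidence z* = 2.576; margin = 2.576 × 0.02285 = 0.05886.
The difference is 0.7383 − 0.6870 = 0.0513, so the interval is 0.0513 ± 0.05886 = (-0.008, 0.110).

(-0.008, 0.110)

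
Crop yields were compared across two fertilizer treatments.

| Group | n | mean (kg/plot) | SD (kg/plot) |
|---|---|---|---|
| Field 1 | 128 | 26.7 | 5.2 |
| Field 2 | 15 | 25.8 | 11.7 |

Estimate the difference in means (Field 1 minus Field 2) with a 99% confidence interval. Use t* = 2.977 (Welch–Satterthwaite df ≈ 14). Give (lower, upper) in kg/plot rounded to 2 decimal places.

SE₁ = s₁/√n₁ = 5.2/√128 = 0.4596; SE₂ = 11.7/√15 = 3.0209.
Independent samples, unequal variances: SE_diff = √(SE₁² + SE₂²) = √(0.21123216 + 9.12583681) = 3.0557.
t* = 2.977, so margin of error = 2.977 × 3.0557 = 9.0968.
Difference in means = 26.7 − 25.8 = 0.9000.
0.9000 ± 9.0968 → (-8.20, 10.00).

(-8.20, 10.00)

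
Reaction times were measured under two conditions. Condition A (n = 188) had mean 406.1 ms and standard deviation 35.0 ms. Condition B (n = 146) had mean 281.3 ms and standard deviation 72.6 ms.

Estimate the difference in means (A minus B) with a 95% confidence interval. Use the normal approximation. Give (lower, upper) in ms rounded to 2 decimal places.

Standard errors of each mean: 35.0/√188 = 2.5526 and 72.6/√146 = 6.0084.
SE(x̄₁ − x̄₂) = √(2.5526² + 6.0084²) = 6.5281 for independent samples with unequal variances.
With z* = 1.960, the margin is 1.960 × 6.5281 = 12.7951.
x̄₁ − x̄₂ = 406.1 − 281.3 = 124.8000; the interval is 124.8000 ± 12.7951 = (112.00, 137.60).

(112.00, 137.60)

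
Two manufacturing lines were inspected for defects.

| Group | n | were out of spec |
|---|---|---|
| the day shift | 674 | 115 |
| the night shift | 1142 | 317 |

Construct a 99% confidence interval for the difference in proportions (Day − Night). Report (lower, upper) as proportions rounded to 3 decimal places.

(-0.158, -0.056)

Sample proportions: 115/674 = 0.1706, 317/1142 = 0.2776.
Each SE is √(p̂(1−p̂)/n): √(0.1706·0.8294/674) = 0.01449 and √(0.2776·0.7224/1142) = 0.01325.
SE(p̂₁ − p̂₂) = √(SE₁² + SE₂²) = √(0.0002099601 + 0.0001755625) = 0.01963, since the two samples are independent.
At 99% confidence z* = 2.576; margin = 2.576 × 0.01963 = 0.05057.
The difference is 0.1706 − 0.2776 = -0.1070, so the interval is -0.1070 ± 0.05057 = (-0.158, -0.056).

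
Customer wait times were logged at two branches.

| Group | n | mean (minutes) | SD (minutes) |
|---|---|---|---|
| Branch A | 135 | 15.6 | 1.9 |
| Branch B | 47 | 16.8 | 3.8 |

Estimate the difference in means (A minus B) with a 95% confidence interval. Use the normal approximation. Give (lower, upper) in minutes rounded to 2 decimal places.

(-2.33, -0.07)

SE₁ = s₁/√n₁ = 1.9/√135 = 0.1635; SE₂ = 3.8/√47 = 0.5543.
Independent samples, unequal variances: SE_diff = √(SE₁² + SE₂²) = √(0.02673225 + 0.30724849) = 0.5779.
z* = 1.960, so margin of error = 1.960 × 0.5779 = 1.1327.
Difference in means = 15.6 − 16.8 = -1.2000.
-1.2000 ± 1.1327 → (-2.33, -0.07).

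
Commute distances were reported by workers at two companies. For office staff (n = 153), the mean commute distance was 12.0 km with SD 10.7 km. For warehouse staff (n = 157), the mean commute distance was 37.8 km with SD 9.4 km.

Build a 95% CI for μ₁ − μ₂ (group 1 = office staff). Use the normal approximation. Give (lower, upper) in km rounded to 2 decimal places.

SE₁ = s₁/√n₁ = 10.7/√153 = 0.8650; SE₂ = 9.4/√157 = 0.7502.
Independent samples, unequal variances: SE_diff = √(SE₁² + SE₂²) = √(0.748225 + 0.56280004) = 1.1450.
z* = 1.960, so margin of error = 1.960 × 1.1450 = 2.2442.
Difference in means = 12.0 − 37.8 = -25.8000.
-25.8000 ± 2.2442 → (-28.04, -23.56).

(-28.04, -23.56)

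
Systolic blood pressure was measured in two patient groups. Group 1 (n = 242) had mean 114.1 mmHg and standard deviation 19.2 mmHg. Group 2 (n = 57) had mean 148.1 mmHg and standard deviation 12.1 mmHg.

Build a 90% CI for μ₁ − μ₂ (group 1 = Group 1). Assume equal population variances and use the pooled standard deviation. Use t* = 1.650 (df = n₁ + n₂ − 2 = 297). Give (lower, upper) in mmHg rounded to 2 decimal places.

s_p = √[((n₁−1)s₁² + (n₂−1)s₂²)/(n₁+n₂−2)] = √[(241·19.2² + 56·12.1²)/297] = 18.0759.
SE = 18.0759·√(1/242 + 1/57) = 2.6613.
With t* = 1.650, margin = 1.650 × 2.6613 = 4.3911.
x̄₁ − x̄₂ = 114.1 − 148.1 = -34.0000; interval -34.0000 ± 4.3911 = (-38.39, -29.61).

(-38.39, -29.61)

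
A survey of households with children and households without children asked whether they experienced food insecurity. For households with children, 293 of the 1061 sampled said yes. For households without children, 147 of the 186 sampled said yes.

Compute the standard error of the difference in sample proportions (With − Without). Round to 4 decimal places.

0.0329

p̂₁ = 293/1061 = 0.2762 and p̂₂ = 147/186 = 0.7903.
SE₁ = √(p̂₁(1−p̂₁)/n₁) = √(0.2762·0.7238/1061) = 0.01373; SE₂ = √(0.7903·0.2097/186) = 0.02985.
Independent samples: SE of the difference = √(SE₁² + SE₂²) = √(0.0001885129 + 0.0008910225) = 0.03286.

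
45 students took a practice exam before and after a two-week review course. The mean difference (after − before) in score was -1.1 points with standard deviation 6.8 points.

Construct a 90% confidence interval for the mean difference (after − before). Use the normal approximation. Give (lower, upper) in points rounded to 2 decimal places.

(-2.77, 0.57)

Paired design: SE = s_d/√n = 6.8/√45 = 1.0137.
z* = 1.645; margin of error = 1.645 × 1.0137 = 1.6675.
-1.1 ± 1.6675 → (-2.77, 0.57).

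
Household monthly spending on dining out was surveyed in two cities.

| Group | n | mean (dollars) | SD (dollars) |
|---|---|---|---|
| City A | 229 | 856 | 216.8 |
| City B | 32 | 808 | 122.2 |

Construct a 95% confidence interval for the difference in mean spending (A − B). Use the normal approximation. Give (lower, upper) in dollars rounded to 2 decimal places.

Standard errors of each mean: 216.8/√229 = 14.3265 and 122.2/√32 = 21.6021.
SE(x̄₁ − x̄₂) = √(14.3265² + 21.6021²) = 25.9210 for independent samples with unequal variances.
With z* = 1.960, the margin is 1.960 × 25.9210 = 50.8052.
x̄₁ − x̄₂ = 856 − 808 = 48.0000; the interval is 48.0000 ± 50.8052 = (-2.81, 98.81).

(-2.81, 98.81)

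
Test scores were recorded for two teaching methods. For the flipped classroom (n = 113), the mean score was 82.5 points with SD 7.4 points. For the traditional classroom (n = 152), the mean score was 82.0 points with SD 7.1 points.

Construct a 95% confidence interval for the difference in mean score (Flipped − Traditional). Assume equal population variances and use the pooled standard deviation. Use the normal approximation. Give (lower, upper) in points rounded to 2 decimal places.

(-1.26, 2.26)

Pooled variance s_p² = [112·7.4² + 151·7.1²] / (113+152−2) = 52.2625, so s_p = 7.2293.
SE_diff = s_p·√(1/n₁ + 1/n₂) = 7.2293·√(1/113 + 1/152) = 0.8980.
z* = 1.960; margin = 1.960 × 0.8980 = 1.7601.
Difference = 82.5 − 82.0 = 0.5000.
0.5000 ± 1.7601 → (-1.26, 2.26).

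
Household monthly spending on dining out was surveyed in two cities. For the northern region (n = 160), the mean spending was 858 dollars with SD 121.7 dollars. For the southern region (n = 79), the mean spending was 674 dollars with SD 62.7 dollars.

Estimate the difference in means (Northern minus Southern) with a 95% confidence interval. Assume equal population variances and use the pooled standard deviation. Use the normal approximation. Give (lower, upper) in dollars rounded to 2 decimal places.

s_p = √[((n₁−1)s₁² + (n₂−1)s₂²)/(n₁+n₂−2)] = √[(159·121.7² + 78·62.7²)/237] = 105.9729.
SE = 105.9729·√(1/160 + 1/79) = 14.5720.
With z* = 1.960, margin = 1.960 × 14.5720 = 28.5611.
x̄₁ − x̄₂ = 858 − 674 = 184.0000; interval 184.0000 ± 28.5611 = (155.44, 212.56).

(155.44, 212.56)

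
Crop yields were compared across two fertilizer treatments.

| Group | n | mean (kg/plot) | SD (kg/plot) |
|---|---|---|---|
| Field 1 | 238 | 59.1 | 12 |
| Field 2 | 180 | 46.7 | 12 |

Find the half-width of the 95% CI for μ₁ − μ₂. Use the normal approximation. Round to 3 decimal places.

Per-group SEs: s₁/√n₁ = 12/√238 = 0.7778, s₂/√n₂ = 12/√180 = 0.8944.
Unpooled SE of the difference: √(0.60497284 + 0.79995136) = 1.1853.
Margin of error = z* · SE = 1.960 × 1.1853 = 2.3232.

2.323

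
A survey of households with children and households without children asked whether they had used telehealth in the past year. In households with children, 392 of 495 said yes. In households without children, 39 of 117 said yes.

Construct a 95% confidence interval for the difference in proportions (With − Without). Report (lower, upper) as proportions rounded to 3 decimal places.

(0.366, 0.551)

p̂₁ = 392/495 = 0.7919 and p̂₂ = 39/117 = 0.3333.
SE₁ = √(p̂₁(1−p̂₁)/n₁) = √(0.7919·0.2081/495) = 0.01825; SE₂ = √(0.3333·0.6667/117) = 0.04358.
Independent samples: SE of the difference = √(SE₁² + SE₂²) = √(0.0003330625 + 0.0018992164) = 0.04725.
z* for 95% confidence is 1.960, so the margin of error is 1.960 × 0.04725 = 0.09261.
Point estimate p̂₁ − p̂₂ = 0.7919 − 0.3333 = 0.4586.
0.4586 ± 0.09261 → (0.366, 0.551).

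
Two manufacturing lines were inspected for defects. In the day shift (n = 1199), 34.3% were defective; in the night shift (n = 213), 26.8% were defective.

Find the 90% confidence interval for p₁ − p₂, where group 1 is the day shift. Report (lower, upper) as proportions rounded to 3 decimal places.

(0.020, 0.130)

SE₁ = √(p̂₁(1−p̂₁)/n₁) = √(0.3430·0.6570/1199) = 0.01371; SE₂ = √(0.2680·0.7320/213) = 0.03035.
Independent samples: SE of the difference = √(SE₁² + SE₂²) = √(0.0001879641 + 0.0009211225) = 0.03330.
z* for 90% confidence is 1.645, so the margin of error is 1.645 × 0.03330 = 0.05478.
Point estimate p̂₁ − p̂₂ = 0.3430 − 0.2680 = 0.0750.
0.0750 ± 0.05478 → (0.020, 0.130).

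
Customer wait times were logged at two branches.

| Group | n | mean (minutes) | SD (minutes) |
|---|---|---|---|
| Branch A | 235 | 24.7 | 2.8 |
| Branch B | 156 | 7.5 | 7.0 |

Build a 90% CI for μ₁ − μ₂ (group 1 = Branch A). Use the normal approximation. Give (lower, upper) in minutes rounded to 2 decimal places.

(16.23, 18.17)

Standard errors of each mean: 2.8/√235 = 0.1827 and 7.0/√156 = 0.5604.
SE(x̄₁ − x̄₂) = √(0.1827² + 0.5604²) = 0.5894 for independent samples with unequal variances.
With z* = 1.645, the margin is 1.645 × 0.5894 = 0.9696.
x̄₁ − x̄₂ = 24.7 − 7.5 = 17.2000; the interval is 17.2000 ± 0.9696 = (16.23, 18.17).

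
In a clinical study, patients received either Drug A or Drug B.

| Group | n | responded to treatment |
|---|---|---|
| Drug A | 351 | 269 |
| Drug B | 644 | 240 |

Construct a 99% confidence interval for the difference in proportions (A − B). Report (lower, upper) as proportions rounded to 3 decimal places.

(0.318, 0.470)

p̂₁ = 269/351 = 0.7664 and p̂₂ = 240/644 = 0.3727.
SE₁ = √(p̂₁(1−p̂₁)/n₁) = √(0.7664·0.2336/351) = 0.02258; SE₂ = √(0.3727·0.6273/644) = 0.01905.
Independent samples: SE of the difference = √(SE₁² + SE₂²) = √(0.0005098564 + 0.0003629025) = 0.02954.
z* for 99% confidence is 2.576, so the margin of error is 2.576 × 0.02954 = 0.07610.
Point estimate p̂₁ − p̂₂ = 0.7664 − 0.3727 = 0.3937.
0.3937 ± 0.07610 → (0.318, 0.470).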